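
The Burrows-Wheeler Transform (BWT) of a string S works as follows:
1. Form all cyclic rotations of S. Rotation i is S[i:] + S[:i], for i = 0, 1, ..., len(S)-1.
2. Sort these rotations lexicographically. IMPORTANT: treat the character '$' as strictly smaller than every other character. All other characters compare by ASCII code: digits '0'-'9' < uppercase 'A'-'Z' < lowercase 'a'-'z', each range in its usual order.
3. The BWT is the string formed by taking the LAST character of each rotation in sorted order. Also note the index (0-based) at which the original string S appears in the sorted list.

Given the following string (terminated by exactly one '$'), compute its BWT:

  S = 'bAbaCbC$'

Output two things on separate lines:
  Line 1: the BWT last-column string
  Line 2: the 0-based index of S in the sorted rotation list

All 8 rotations (rotation i = S[i:]+S[:i]):
  rot[0] = bAbaCbC$
  rot[1] = AbaCbC$b
  rot[2] = baCbC$bA
  rot[3] = aCbC$bAb
  rot[4] = CbC$bAba
  rot[5] = bC$bAbaC
  rot[6] = C$bAbaCb
  rot[7] = $bAbaCbC
Sorted (with $ < everything):
  sorted[0] = $bAbaCbC  (last char: 'C')
  sorted[1] = AbaCbC$b  (last char: 'b')
  sorted[2] = C$bAbaCb  (last char: 'b')
  sorted[3] = CbC$bAba  (last char: 'a')
  sorted[4] = aCbC$bAb  (last char: 'b')
  sorted[5] = bAbaCbC$  (last char: '$')
  sorted[6] = bC$bAbaC  (last char: 'C')
  sorted[7] = baCbC$bA  (last char: 'A')
Last column: Cbbab$CA
Original string S is at sorted index 5

Answer: Cbbab$CA
5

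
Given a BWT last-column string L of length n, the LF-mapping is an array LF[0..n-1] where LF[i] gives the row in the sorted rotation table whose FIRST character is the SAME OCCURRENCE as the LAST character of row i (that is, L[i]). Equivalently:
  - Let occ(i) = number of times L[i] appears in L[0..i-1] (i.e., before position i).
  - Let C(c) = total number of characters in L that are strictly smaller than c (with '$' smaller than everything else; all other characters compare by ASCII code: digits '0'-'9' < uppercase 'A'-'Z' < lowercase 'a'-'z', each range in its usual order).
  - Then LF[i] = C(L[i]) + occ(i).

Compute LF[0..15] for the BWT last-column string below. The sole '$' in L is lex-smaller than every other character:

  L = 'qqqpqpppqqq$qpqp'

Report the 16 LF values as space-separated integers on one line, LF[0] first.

Char counts: '$':1, 'p':6, 'q':9
C (first-col start): C('$')=0, C('p')=1, C('q')=7
L[0]='q': occ=0, LF[0]=C('q')+0=7+0=7
L[1]='q': occ=1, LF[1]=C('q')+1=7+1=8
L[2]='q': occ=2, LF[2]=C('q')+2=7+2=9
L[3]='p': occ=0, LF[3]=C('p')+0=1+0=1
L[4]='q': occ=3, LF[4]=C('q')+3=7+3=10
L[5]='p': occ=1, LF[5]=C('p')+1=1+1=2
L[6]='p': occ=2, LF[6]=C('p')+2=1+2=3
L[7]='p': occ=3, LF[7]=C('p')+3=1+3=4
L[8]='q': occ=4, LF[8]=C('q')+4=7+4=11
L[9]='q': occ=5, LF[9]=C('q')+5=7+5=12
L[10]='q': occ=6, LF[10]=C('q')+6=7+6=13
L[11]='$': occ=0, LF[11]=C('$')+0=0+0=0
L[12]='q': occ=7, LF[12]=C('q')+7=7+7=14
L[13]='p': occ=4, LF[13]=C('p')+4=1+4=5
L[14]='q': occ=8, LF[14]=C('q')+8=7+8=15
L[15]='p': occ=5, LF[15]=C('p')+5=1+5=6

Answer: 7 8 9 1 10 2 3 4 11 12 13 0 14 5 15 6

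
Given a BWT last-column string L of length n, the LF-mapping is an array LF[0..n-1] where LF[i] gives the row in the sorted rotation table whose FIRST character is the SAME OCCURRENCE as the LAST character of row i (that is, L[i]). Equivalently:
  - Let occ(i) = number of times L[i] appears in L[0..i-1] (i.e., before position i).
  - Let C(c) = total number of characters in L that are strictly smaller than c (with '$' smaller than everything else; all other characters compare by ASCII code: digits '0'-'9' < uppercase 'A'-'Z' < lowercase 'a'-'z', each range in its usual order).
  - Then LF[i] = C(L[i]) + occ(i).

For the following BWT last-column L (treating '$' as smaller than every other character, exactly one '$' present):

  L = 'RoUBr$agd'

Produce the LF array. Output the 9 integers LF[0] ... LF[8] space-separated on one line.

Answer: 2 7 3 1 8 0 4 6 5

Derivation:
Char counts: '$':1, 'B':1, 'R':1, 'U':1, 'a':1, 'd':1, 'g':1, 'o':1, 'r':1
C (first-col start): C('$')=0, C('B')=1, C('R')=2, C('U')=3, C('a')=4, C('d')=5, C('g')=6, C('o')=7, C('r')=8
L[0]='R': occ=0, LF[0]=C('R')+0=2+0=2
L[1]='o': occ=0, LF[1]=C('o')+0=7+0=7
L[2]='U': occ=0, LF[2]=C('U')+0=3+0=3
L[3]='B': occ=0, LF[3]=C('B')+0=1+0=1
L[4]='r': occ=0, LF[4]=C('r')+0=8+0=8
L[5]='$': occ=0, LF[5]=C('$')+0=0+0=0
L[6]='a': occ=0, LF[6]=C('a')+0=4+0=4
L[7]='g': occ=0, LF[7]=C('g')+0=6+0=6
L[8]='d': occ=0, LF[8]=C('d')+0=5+0=5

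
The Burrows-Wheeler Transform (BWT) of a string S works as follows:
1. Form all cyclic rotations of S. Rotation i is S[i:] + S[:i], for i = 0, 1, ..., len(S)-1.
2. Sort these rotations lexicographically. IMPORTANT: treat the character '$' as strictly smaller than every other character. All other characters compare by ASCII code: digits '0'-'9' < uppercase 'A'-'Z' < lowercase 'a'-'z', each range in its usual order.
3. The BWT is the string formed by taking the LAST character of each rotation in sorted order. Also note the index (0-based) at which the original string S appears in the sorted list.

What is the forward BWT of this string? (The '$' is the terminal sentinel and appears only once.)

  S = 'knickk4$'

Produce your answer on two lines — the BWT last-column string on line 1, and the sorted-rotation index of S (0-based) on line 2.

All 8 rotations (rotation i = S[i:]+S[:i]):
  rot[0] = knickk4$
  rot[1] = nickk4$k
  rot[2] = ickk4$kn
  rot[3] = ckk4$kni
  rot[4] = kk4$knic
  rot[5] = k4$knick
  rot[6] = 4$knickk
  rot[7] = $knickk4
Sorted (with $ < everything):
  sorted[0] = $knickk4  (last char: '4')
  sorted[1] = 4$knickk  (last char: 'k')
  sorted[2] = ckk4$kni  (last char: 'i')
  sorted[3] = ickk4$kn  (last char: 'n')
  sorted[4] = k4$knick  (last char: 'k')
  sorted[5] = kk4$knic  (last char: 'c')
  sorted[6] = knickk4$  (last char: '$')
  sorted[7] = nickk4$k  (last char: 'k')
Last column: 4kinkc$k
Original string S is at sorted index 6

Answer: 4kinkc$k
6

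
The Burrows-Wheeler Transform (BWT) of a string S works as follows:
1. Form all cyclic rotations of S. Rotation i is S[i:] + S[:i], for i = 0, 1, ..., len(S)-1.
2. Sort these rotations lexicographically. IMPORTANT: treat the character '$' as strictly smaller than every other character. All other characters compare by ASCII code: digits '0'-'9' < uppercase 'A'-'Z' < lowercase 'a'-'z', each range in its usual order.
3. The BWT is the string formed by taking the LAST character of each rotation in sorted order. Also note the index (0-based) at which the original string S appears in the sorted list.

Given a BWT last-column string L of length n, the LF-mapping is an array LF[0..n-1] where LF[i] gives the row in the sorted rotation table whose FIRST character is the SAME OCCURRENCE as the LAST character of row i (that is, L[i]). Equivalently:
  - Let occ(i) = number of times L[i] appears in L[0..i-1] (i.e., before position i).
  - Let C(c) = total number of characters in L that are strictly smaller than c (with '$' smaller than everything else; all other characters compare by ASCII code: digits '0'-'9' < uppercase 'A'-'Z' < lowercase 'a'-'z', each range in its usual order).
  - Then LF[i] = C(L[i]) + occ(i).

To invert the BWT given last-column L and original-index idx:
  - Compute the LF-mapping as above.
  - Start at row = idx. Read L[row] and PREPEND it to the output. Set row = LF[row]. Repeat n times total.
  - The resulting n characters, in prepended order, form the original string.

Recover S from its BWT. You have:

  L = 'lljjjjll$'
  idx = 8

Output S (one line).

LF mapping: 5 6 1 2 3 4 7 8 0
Walk LF starting at row 8, prepending L[row]:
  step 1: row=8, L[8]='$', prepend. Next row=LF[8]=0
  step 2: row=0, L[0]='l', prepend. Next row=LF[0]=5
  step 3: row=5, L[5]='j', prepend. Next row=LF[5]=4
  step 4: row=4, L[4]='j', prepend. Next row=LF[4]=3
  step 5: row=3, L[3]='j', prepend. Next row=LF[3]=2
  step 6: row=2, L[2]='j', prepend. Next row=LF[2]=1
  step 7: row=1, L[1]='l', prepend. Next row=LF[1]=6
  step 8: row=6, L[6]='l', prepend. Next row=LF[6]=7
  step 9: row=7, L[7]='l', prepend. Next row=LF[7]=8
Reversed output: llljjjjl$

Answer: llljjjjl$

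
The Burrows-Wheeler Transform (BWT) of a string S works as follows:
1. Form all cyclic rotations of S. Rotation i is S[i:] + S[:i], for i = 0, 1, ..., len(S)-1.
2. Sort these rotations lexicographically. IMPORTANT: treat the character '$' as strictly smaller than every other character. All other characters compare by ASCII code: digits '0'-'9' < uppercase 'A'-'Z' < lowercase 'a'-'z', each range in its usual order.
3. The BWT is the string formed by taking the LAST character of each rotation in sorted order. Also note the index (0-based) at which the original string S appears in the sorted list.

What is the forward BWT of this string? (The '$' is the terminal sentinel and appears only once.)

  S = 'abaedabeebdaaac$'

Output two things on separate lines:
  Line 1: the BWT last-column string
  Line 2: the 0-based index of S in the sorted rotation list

All 16 rotations (rotation i = S[i:]+S[:i]):
  rot[0] = abaedabeebdaaac$
  rot[1] = baedabeebdaaac$a
  rot[2] = aedabeebdaaac$ab
  rot[3] = edabeebdaaac$aba
  rot[4] = dabeebdaaac$abae
  rot[5] = abeebdaaac$abaed
  rot[6] = beebdaaac$abaeda
  rot[7] = eebdaaac$abaedab
  rot[8] = ebdaaac$abaedabe
  rot[9] = bdaaac$abaedabee
  rot[10] = daaac$abaedabeeb
  rot[11] = aaac$abaedabeebd
  rot[12] = aac$abaedabeebda
  rot[13] = ac$abaedabeebdaa
  rot[14] = c$abaedabeebdaaa
  rot[15] = $abaedabeebdaaac
Sorted (with $ < everything):
  sorted[0] = $abaedabeebdaaac  (last char: 'c')
  sorted[1] = aaac$abaedabeebd  (last char: 'd')
  sorted[2] = aac$abaedabeebda  (last char: 'a')
  sorted[3] = abaedabeebdaaac$  (last char: '$')
  sorted[4] = abeebdaaac$abaed  (last char: 'd')
  sorted[5] = ac$abaedabeebdaa  (last char: 'a')
  sorted[6] = aedabeebdaaac$ab  (last char: 'b')
  sorted[7] = baedabeebdaaac$a  (last char: 'a')
  sorted[8] = bdaaac$abaedabee  (last char: 'e')
  sorted[9] = beebdaaac$abaeda  (last char: 'a')
  sorted[10] = c$abaedabeebdaaa  (last char: 'a')
  sorted[11] = daaac$abaedabeeb  (last char: 'b')
  sorted[12] = dabeebdaaac$abae  (last char: 'e')
  sorted[13] = ebdaaac$abaedabe  (last char: 'e')
  sorted[14] = edabeebdaaac$aba  (last char: 'a')
  sorted[15] = eebdaaac$abaedab  (last char: 'b')
Last column: cda$dabaeaabeeab
Original string S is at sorted index 3

Answer: cda$dabaeaabeeab
3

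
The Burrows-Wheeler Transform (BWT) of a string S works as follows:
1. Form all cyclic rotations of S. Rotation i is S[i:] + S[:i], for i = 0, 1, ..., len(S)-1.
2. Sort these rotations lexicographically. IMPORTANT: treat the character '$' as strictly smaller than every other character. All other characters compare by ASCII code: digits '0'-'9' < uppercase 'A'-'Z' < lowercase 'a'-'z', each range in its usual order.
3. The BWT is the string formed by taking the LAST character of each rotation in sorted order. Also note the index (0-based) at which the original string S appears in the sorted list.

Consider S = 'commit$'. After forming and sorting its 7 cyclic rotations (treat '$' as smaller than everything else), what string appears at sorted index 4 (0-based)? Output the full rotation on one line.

Answer: mmit$co

Derivation:
All 7 rotations (rotation i = S[i:]+S[:i]):
  rot[0] = commit$
  rot[1] = ommit$c
  rot[2] = mmit$co
  rot[3] = mit$com
  rot[4] = it$comm
  rot[5] = t$commi
  rot[6] = $commit
Sorted (with $ < everything):
  sorted[0] = $commit
  sorted[1] = commit$
  sorted[2] = it$comm
  sorted[3] = mit$com
  sorted[4] = mmit$co
  sorted[5] = ommit$c
  sorted[6] = t$commi
sorted[4] = mmit$co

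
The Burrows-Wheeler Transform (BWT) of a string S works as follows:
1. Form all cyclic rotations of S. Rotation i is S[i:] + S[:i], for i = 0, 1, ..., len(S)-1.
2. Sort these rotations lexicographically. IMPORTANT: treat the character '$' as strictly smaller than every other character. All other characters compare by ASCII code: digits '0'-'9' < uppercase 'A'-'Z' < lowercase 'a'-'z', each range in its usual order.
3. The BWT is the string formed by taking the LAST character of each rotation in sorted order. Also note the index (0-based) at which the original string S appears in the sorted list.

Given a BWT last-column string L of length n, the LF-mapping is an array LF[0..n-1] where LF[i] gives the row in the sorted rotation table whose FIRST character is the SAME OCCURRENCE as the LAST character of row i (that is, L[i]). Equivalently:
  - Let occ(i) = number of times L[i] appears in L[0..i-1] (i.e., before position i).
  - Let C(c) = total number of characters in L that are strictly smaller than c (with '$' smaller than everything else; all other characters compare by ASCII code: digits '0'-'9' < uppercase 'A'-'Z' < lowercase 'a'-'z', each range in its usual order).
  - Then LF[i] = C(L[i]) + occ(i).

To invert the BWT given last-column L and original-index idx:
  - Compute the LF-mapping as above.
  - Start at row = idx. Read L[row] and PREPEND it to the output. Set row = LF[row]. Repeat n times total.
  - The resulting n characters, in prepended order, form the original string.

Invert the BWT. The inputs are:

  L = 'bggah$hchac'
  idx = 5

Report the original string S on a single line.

LF mapping: 3 6 7 1 8 0 9 4 10 2 5
Walk LF starting at row 5, prepending L[row]:
  step 1: row=5, L[5]='$', prepend. Next row=LF[5]=0
  step 2: row=0, L[0]='b', prepend. Next row=LF[0]=3
  step 3: row=3, L[3]='a', prepend. Next row=LF[3]=1
  step 4: row=1, L[1]='g', prepend. Next row=LF[1]=6
  step 5: row=6, L[6]='h', prepend. Next row=LF[6]=9
  step 6: row=9, L[9]='a', prepend. Next row=LF[9]=2
  step 7: row=2, L[2]='g', prepend. Next row=LF[2]=7
  step 8: row=7, L[7]='c', prepend. Next row=LF[7]=4
  step 9: row=4, L[4]='h', prepend. Next row=LF[4]=8
  step 10: row=8, L[8]='h', prepend. Next row=LF[8]=10
  step 11: row=10, L[10]='c', prepend. Next row=LF[10]=5
Reversed output: chhcgahgab$

Answer: chhcgahgab$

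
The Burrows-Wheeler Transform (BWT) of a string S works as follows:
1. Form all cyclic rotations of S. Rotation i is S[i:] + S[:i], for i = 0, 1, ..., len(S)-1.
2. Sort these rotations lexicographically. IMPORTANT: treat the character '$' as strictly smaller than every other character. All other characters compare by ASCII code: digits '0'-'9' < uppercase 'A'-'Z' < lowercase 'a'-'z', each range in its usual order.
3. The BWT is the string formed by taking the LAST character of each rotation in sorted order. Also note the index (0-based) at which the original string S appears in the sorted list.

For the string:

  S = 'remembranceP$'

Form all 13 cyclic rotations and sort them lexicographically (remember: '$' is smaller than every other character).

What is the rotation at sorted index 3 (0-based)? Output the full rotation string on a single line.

All 13 rotations (rotation i = S[i:]+S[:i]):
  rot[0] = remembranceP$
  rot[1] = emembranceP$r
  rot[2] = membranceP$re
  rot[3] = embranceP$rem
  rot[4] = mbranceP$reme
  rot[5] = branceP$remem
  rot[6] = ranceP$rememb
  rot[7] = anceP$remembr
  rot[8] = nceP$remembra
  rot[9] = ceP$remembran
  rot[10] = eP$remembranc
  rot[11] = P$remembrance
  rot[12] = $remembranceP
Sorted (with $ < everything):
  sorted[0] = $remembranceP
  sorted[1] = P$remembrance
  sorted[2] = anceP$remembr
  sorted[3] = branceP$remem
  sorted[4] = ceP$remembran
  sorted[5] = eP$remembranc
  sorted[6] = embranceP$rem
  sorted[7] = emembranceP$r
  sorted[8] = mbranceP$reme
  sorted[9] = membranceP$re
  sorted[10] = nceP$remembra
  sorted[11] = ranceP$rememb
  sorted[12] = remembranceP$
sorted[3] = branceP$remem

Answer: branceP$remem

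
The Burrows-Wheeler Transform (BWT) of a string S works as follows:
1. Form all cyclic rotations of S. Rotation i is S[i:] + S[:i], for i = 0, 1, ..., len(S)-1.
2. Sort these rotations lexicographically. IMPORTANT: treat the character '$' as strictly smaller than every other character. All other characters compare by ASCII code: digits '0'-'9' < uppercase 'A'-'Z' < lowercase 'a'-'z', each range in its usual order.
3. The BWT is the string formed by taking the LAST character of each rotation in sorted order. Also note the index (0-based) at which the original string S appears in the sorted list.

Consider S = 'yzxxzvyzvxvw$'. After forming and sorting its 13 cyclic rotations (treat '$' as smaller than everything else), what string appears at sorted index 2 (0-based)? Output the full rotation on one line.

Answer: vxvw$yzxxzvyz

Derivation:
All 13 rotations (rotation i = S[i:]+S[:i]):
  rot[0] = yzxxzvyzvxvw$
  rot[1] = zxxzvyzvxvw$y
  rot[2] = xxzvyzvxvw$yz
  rot[3] = xzvyzvxvw$yzx
  rot[4] = zvyzvxvw$yzxx
  rot[5] = vyzvxvw$yzxxz
  rot[6] = yzvxvw$yzxxzv
  rot[7] = zvxvw$yzxxzvy
  rot[8] = vxvw$yzxxzvyz
  rot[9] = xvw$yzxxzvyzv
  rot[10] = vw$yzxxzvyzvx
  rot[11] = w$yzxxzvyzvxv
  rot[12] = $yzxxzvyzvxvw
Sorted (with $ < everything):
  sorted[0] = $yzxxzvyzvxvw
  sorted[1] = vw$yzxxzvyzvx
  sorted[2] = vxvw$yzxxzvyz
  sorted[3] = vyzvxvw$yzxxz
  sorted[4] = w$yzxxzvyzvxv
  sorted[5] = xvw$yzxxzvyzv
  sorted[6] = xxzvyzvxvw$yz
  sorted[7] = xzvyzvxvw$yzx
  sorted[8] = yzvxvw$yzxxzv
  sorted[9] = yzxxzvyzvxvw$
  sorted[10] = zvxvw$yzxxzvy
  sorted[11] = zvyzvxvw$yzxx
  sorted[12] = zxxzvyzvxvw$y
sorted[2] = vxvw$yzxxzvyz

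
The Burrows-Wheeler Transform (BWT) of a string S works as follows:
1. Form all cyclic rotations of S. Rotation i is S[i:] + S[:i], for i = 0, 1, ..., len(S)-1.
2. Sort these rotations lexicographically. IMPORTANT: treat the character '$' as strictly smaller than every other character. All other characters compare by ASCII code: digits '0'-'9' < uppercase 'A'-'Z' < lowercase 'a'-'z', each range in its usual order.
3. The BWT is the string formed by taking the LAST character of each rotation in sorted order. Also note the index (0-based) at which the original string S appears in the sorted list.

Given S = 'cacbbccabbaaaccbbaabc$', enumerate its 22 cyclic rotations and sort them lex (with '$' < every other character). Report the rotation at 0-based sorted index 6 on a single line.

All 22 rotations (rotation i = S[i:]+S[:i]):
  rot[0] = cacbbccabbaaaccbbaabc$
  rot[1] = acbbccabbaaaccbbaabc$c
  rot[2] = cbbccabbaaaccbbaabc$ca
  rot[3] = bbccabbaaaccbbaabc$cac
  rot[4] = bccabbaaaccbbaabc$cacb
  rot[5] = ccabbaaaccbbaabc$cacbb
  rot[6] = cabbaaaccbbaabc$cacbbc
  rot[7] = abbaaaccbbaabc$cacbbcc
  rot[8] = bbaaaccbbaabc$cacbbcca
  rot[9] = baaaccbbaabc$cacbbccab
  rot[10] = aaaccbbaabc$cacbbccabb
  rot[11] = aaccbbaabc$cacbbccabba
  rot[12] = accbbaabc$cacbbccabbaa
  rot[13] = ccbbaabc$cacbbccabbaaa
  rot[14] = cbbaabc$cacbbccabbaaac
  rot[15] = bbaabc$cacbbccabbaaacc
  rot[16] = baabc$cacbbccabbaaaccb
  rot[17] = aabc$cacbbccabbaaaccbb
  rot[18] = abc$cacbbccabbaaaccbba
  rot[19] = bc$cacbbccabbaaaccbbaa
  rot[20] = c$cacbbccabbaaaccbbaab
  rot[21] = $cacbbccabbaaaccbbaabc
Sorted (with $ < everything):
  sorted[0] = $cacbbccabbaaaccbbaabc
  sorted[1] = aaaccbbaabc$cacbbccabb
  sorted[2] = aabc$cacbbccabbaaaccbb
  sorted[3] = aaccbbaabc$cacbbccabba
  sorted[4] = abbaaaccbbaabc$cacbbcc
  sorted[5] = abc$cacbbccabbaaaccbba
  sorted[6] = acbbccabbaaaccbbaabc$c
  sorted[7] = accbbaabc$cacbbccabbaa
  sorted[8] = baaaccbbaabc$cacbbccab
  sorted[9] = baabc$cacbbccabbaaaccb
  sorted[10] = bbaaaccbbaabc$cacbbcca
  sorted[11] = bbaabc$cacbbccabbaaacc
  sorted[12] = bbccabbaaaccbbaabc$cac
  sorted[13] = bc$cacbbccabbaaaccbbaa
  sorted[14] = bccabbaaaccbbaabc$cacb
  sorted[15] = c$cacbbccabbaaaccbbaab
  sorted[16] = cabbaaaccbbaabc$cacbbc
  sorted[17] = cacbbccabbaaaccbbaabc$
  sorted[18] = cbbaabc$cacbbccabbaaac
  sorted[19] = cbbccabbaaaccbbaabc$ca
  sorted[20] = ccabbaaaccbbaabc$cacbb
  sorted[21] = ccbbaabc$cacbbccabbaaa
sorted[6] = acbbccabbaaaccbbaabc$c

Answer: acbbccabbaaaccbbaabc$c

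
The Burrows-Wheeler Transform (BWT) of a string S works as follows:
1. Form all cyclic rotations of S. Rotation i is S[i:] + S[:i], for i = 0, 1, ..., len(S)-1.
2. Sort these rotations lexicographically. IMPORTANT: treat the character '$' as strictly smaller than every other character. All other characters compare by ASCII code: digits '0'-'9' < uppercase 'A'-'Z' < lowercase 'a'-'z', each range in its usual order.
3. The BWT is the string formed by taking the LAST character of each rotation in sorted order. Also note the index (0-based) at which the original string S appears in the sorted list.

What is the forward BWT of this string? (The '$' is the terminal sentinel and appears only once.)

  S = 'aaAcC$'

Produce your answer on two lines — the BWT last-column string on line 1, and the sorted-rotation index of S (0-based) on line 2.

All 6 rotations (rotation i = S[i:]+S[:i]):
  rot[0] = aaAcC$
  rot[1] = aAcC$a
  rot[2] = AcC$aa
  rot[3] = cC$aaA
  rot[4] = C$aaAc
  rot[5] = $aaAcC
Sorted (with $ < everything):
  sorted[0] = $aaAcC  (last char: 'C')
  sorted[1] = AcC$aa  (last char: 'a')
  sorted[2] = C$aaAc  (last char: 'c')
  sorted[3] = aAcC$a  (last char: 'a')
  sorted[4] = aaAcC$  (last char: '$')
  sorted[5] = cC$aaA  (last char: 'A')
Last column: Caca$A
Original string S is at sorted index 4

Answer: Caca$A
4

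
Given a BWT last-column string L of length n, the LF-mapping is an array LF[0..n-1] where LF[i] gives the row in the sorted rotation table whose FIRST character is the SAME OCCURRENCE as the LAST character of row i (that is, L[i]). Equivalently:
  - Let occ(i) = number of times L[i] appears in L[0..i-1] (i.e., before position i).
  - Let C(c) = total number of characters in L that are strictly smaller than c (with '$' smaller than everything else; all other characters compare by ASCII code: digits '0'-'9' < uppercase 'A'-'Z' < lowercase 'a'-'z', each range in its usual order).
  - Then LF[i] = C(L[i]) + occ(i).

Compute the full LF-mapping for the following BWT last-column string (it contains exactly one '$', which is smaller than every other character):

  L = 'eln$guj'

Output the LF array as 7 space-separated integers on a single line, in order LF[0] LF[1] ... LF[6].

Answer: 1 4 5 0 2 6 3

Derivation:
Char counts: '$':1, 'e':1, 'g':1, 'j':1, 'l':1, 'n':1, 'u':1
C (first-col start): C('$')=0, C('e')=1, C('g')=2, C('j')=3, C('l')=4, C('n')=5, C('u')=6
L[0]='e': occ=0, LF[0]=C('e')+0=1+0=1
L[1]='l': occ=0, LF[1]=C('l')+0=4+0=4
L[2]='n': occ=0, LF[2]=C('n')+0=5+0=5
L[3]='$': occ=0, LF[3]=C('$')+0=0+0=0
L[4]='g': occ=0, LF[4]=C('g')+0=2+0=2
L[5]='u': occ=0, LF[5]=C('u')+0=6+0=6
L[6]='j': occ=0, LF[6]=C('j')+0=3+0=3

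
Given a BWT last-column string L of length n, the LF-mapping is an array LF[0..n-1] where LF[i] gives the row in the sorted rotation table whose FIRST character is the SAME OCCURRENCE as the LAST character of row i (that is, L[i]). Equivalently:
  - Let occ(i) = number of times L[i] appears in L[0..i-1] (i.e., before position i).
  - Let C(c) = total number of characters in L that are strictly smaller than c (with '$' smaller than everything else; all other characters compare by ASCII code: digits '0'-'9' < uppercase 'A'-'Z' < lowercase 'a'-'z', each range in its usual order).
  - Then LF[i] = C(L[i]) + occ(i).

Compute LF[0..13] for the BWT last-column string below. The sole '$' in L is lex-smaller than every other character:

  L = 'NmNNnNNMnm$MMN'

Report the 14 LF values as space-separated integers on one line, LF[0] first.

Char counts: '$':1, 'M':3, 'N':6, 'm':2, 'n':2
C (first-col start): C('$')=0, C('M')=1, C('N')=4, C('m')=10, C('n')=12
L[0]='N': occ=0, LF[0]=C('N')+0=4+0=4
L[1]='m': occ=0, LF[1]=C('m')+0=10+0=10
L[2]='N': occ=1, LF[2]=C('N')+1=4+1=5
L[3]='N': occ=2, LF[3]=C('N')+2=4+2=6
L[4]='n': occ=0, LF[4]=C('n')+0=12+0=12
L[5]='N': occ=3, LF[5]=C('N')+3=4+3=7
L[6]='N': occ=4, LF[6]=C('N')+4=4+4=8
L[7]='M': occ=0, LF[7]=C('M')+0=1+0=1
L[8]='n': occ=1, LF[8]=C('n')+1=12+1=13
L[9]='m': occ=1, LF[9]=C('m')+1=10+1=11
L[10]='$': occ=0, LF[10]=C('$')+0=0+0=0
L[11]='M': occ=1, LF[11]=C('M')+1=1+1=2
L[12]='M': occ=2, LF[12]=C('M')+2=1+2=3
L[13]='N': occ=5, LF[13]=C('N')+5=4+5=9

Answer: 4 10 5 6 12 7 8 1 13 11 0 2 3 9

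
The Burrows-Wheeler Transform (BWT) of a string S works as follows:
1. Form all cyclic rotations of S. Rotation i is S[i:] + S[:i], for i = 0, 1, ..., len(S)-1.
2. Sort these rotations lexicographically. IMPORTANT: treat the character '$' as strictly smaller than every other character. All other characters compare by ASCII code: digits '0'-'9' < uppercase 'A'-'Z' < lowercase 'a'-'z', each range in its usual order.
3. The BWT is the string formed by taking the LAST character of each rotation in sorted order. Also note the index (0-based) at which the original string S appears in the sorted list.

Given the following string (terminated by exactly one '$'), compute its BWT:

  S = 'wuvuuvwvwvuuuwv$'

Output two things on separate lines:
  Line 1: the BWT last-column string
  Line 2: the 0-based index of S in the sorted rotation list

All 16 rotations (rotation i = S[i:]+S[:i]):
  rot[0] = wuvuuvwvwvuuuwv$
  rot[1] = uvuuvwvwvuuuwv$w
  rot[2] = vuuvwvwvuuuwv$wu
  rot[3] = uuvwvwvuuuwv$wuv
  rot[4] = uvwvwvuuuwv$wuvu
  rot[5] = vwvwvuuuwv$wuvuu
  rot[6] = wvwvuuuwv$wuvuuv
  rot[7] = vwvuuuwv$wuvuuvw
  rot[8] = wvuuuwv$wuvuuvwv
  rot[9] = vuuuwv$wuvuuvwvw
  rot[10] = uuuwv$wuvuuvwvwv
  rot[11] = uuwv$wuvuuvwvwvu
  rot[12] = uwv$wuvuuvwvwvuu
  rot[13] = wv$wuvuuvwvwvuuu
  rot[14] = v$wuvuuvwvwvuuuw
  rot[15] = $wuvuuvwvwvuuuwv
Sorted (with $ < everything):
  sorted[0] = $wuvuuvwvwvuuuwv  (last char: 'v')
  sorted[1] = uuuwv$wuvuuvwvwv  (last char: 'v')
  sorted[2] = uuvwvwvuuuwv$wuv  (last char: 'v')
  sorted[3] = uuwv$wuvuuvwvwvu  (last char: 'u')
  sorted[4] = uvuuvwvwvuuuwv$w  (last char: 'w')
  sorted[5] = uvwvwvuuuwv$wuvu  (last char: 'u')
  sorted[6] = uwv$wuvuuvwvwvuu  (last char: 'u')
  sorted[7] = v$wuvuuvwvwvuuuw  (last char: 'w')
  sorted[8] = vuuuwv$wuvuuvwvw  (last char: 'w')
  sorted[9] = vuuvwvwvuuuwv$wu  (last char: 'u')
  sorted[10] = vwvuuuwv$wuvuuvw  (last char: 'w')
  sorted[11] = vwvwvuuuwv$wuvuu  (last char: 'u')
  sorted[12] = wuvuuvwvwvuuuwv$  (last char: '$')
  sorted[13] = wv$wuvuuvwvwvuuu  (last char: 'u')
  sorted[14] = wvuuuwv$wuvuuvwv  (last char: 'v')
  sorted[15] = wvwvuuuwv$wuvuuv  (last char: 'v')
Last column: vvvuwuuwwuwu$uvv
Original string S is at sorted index 12

Answer: vvvuwuuwwuwu$uvv
12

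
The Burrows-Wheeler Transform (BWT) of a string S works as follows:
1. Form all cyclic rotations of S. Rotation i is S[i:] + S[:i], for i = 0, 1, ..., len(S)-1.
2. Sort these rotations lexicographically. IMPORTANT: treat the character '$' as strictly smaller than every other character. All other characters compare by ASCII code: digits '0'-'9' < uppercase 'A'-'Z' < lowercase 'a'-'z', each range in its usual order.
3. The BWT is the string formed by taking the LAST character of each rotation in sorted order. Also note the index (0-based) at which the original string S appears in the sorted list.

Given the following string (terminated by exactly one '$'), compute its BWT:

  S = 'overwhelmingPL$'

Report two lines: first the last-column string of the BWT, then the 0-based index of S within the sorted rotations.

Answer: LPghvnwmeli$eor
11

Derivation:
All 15 rotations (rotation i = S[i:]+S[:i]):
  rot[0] = overwhelmingPL$
  rot[1] = verwhelmingPL$o
  rot[2] = erwhelmingPL$ov
  rot[3] = rwhelmingPL$ove
  rot[4] = whelmingPL$over
  rot[5] = helmingPL$overw
  rot[6] = elmingPL$overwh
  rot[7] = lmingPL$overwhe
  rot[8] = mingPL$overwhel
  rot[9] = ingPL$overwhelm
  rot[10] = ngPL$overwhelmi
  rot[11] = gPL$overwhelmin
  rot[12] = PL$overwhelming
  rot[13] = L$overwhelmingP
  rot[14] = $overwhelmingPL
Sorted (with $ < everything):
  sorted[0] = $overwhelmingPL  (last char: 'L')
  sorted[1] = L$overwhelmingP  (last char: 'P')
  sorted[2] = PL$overwhelming  (last char: 'g')
  sorted[3] = elmingPL$overwh  (last char: 'h')
  sorted[4] = erwhelmingPL$ov  (last char: 'v')
  sorted[5] = gPL$overwhelmin  (last char: 'n')
  sorted[6] = helmingPL$overw  (last char: 'w')
  sorted[7] = ingPL$overwhelm  (last char: 'm')
  sorted[8] = lmingPL$overwhe  (last char: 'e')
  sorted[9] = mingPL$overwhel  (last char: 'l')
  sorted[10] = ngPL$overwhelmi  (last char: 'i')
  sorted[11] = overwhelmingPL$  (last char: '$')
  sorted[12] = rwhelmingPL$ove  (last char: 'e')
  sorted[13] = verwhelmingPL$o  (last char: 'o')
  sorted[14] = whelmingPL$over  (last char: 'r')
Last column: LPghvnwmeli$eor
Original string S is at sorted index 11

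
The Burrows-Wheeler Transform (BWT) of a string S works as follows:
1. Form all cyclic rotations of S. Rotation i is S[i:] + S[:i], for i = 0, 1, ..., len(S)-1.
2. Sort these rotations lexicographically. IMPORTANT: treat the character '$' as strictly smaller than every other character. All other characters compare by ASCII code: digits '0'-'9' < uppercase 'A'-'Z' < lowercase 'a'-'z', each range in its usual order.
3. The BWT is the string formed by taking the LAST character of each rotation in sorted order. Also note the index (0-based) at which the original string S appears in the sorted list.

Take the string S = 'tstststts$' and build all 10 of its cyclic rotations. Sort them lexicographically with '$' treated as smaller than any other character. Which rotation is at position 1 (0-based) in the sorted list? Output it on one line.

Answer: s$tstststt

Derivation:
All 10 rotations (rotation i = S[i:]+S[:i]):
  rot[0] = tstststts$
  rot[1] = stststts$t
  rot[2] = tststts$ts
  rot[3] = ststts$tst
  rot[4] = tstts$tsts
  rot[5] = stts$tstst
  rot[6] = tts$tststs
  rot[7] = ts$tststst
  rot[8] = s$tstststt
  rot[9] = $tstststts
Sorted (with $ < everything):
  sorted[0] = $tstststts
  sorted[1] = s$tstststt
  sorted[2] = stststts$t
  sorted[3] = ststts$tst
  sorted[4] = stts$tstst
  sorted[5] = ts$tststst
  sorted[6] = tstststts$
  sorted[7] = tststts$ts
  sorted[8] = tstts$tsts
  sorted[9] = tts$tststs
sorted[1] = s$tstststt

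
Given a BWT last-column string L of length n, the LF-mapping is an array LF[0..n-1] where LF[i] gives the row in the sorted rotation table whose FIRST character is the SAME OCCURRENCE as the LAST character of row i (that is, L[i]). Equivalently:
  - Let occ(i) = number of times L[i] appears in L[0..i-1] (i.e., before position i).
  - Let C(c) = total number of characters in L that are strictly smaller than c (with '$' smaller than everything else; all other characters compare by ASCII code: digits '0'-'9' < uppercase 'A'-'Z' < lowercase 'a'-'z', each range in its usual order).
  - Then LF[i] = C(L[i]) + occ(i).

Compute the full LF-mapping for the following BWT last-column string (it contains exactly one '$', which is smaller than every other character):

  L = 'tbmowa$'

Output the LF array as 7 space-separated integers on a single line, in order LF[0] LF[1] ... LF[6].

Char counts: '$':1, 'a':1, 'b':1, 'm':1, 'o':1, 't':1, 'w':1
C (first-col start): C('$')=0, C('a')=1, C('b')=2, C('m')=3, C('o')=4, C('t')=5, C('w')=6
L[0]='t': occ=0, LF[0]=C('t')+0=5+0=5
L[1]='b': occ=0, LF[1]=C('b')+0=2+0=2
L[2]='m': occ=0, LF[2]=C('m')+0=3+0=3
L[3]='o': occ=0, LF[3]=C('o')+0=4+0=4
L[4]='w': occ=0, LF[4]=C('w')+0=6+0=6
L[5]='a': occ=0, LF[5]=C('a')+0=1+0=1
L[6]='$': occ=0, LF[6]=C('$')+0=0+0=0

Answer: 5 2 3 4 6 1 0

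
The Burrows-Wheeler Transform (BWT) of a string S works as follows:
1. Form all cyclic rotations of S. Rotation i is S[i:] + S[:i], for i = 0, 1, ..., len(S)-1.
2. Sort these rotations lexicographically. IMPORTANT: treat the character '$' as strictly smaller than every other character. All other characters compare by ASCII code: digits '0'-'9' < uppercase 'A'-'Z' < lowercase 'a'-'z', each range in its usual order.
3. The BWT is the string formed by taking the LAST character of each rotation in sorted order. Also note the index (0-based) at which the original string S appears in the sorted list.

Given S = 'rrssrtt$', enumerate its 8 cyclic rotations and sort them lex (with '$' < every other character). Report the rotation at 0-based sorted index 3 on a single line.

Answer: rtt$rrss

Derivation:
All 8 rotations (rotation i = S[i:]+S[:i]):
  rot[0] = rrssrtt$
  rot[1] = rssrtt$r
  rot[2] = ssrtt$rr
  rot[3] = srtt$rrs
  rot[4] = rtt$rrss
  rot[5] = tt$rrssr
  rot[6] = t$rrssrt
  rot[7] = $rrssrtt
Sorted (with $ < everything):
  sorted[0] = $rrssrtt
  sorted[1] = rrssrtt$
  sorted[2] = rssrtt$r
  sorted[3] = rtt$rrss
  sorted[4] = srtt$rrs
  sorted[5] = ssrtt$rr
  sorted[6] = t$rrssrt
  sorted[7] = tt$rrssr
sorted[3] = rtt$rrss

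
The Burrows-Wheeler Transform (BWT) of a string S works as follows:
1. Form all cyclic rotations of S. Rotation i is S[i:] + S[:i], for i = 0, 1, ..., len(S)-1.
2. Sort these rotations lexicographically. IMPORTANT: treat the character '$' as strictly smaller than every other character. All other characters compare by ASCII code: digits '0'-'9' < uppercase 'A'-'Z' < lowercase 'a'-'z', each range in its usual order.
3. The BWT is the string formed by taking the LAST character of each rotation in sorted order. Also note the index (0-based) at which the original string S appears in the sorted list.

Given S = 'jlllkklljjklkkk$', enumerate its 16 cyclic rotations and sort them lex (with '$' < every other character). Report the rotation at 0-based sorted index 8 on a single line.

Answer: klkkk$jlllkklljj

Derivation:
All 16 rotations (rotation i = S[i:]+S[:i]):
  rot[0] = jlllkklljjklkkk$
  rot[1] = lllkklljjklkkk$j
  rot[2] = llkklljjklkkk$jl
  rot[3] = lkklljjklkkk$jll
  rot[4] = kklljjklkkk$jlll
  rot[5] = klljjklkkk$jlllk
  rot[6] = lljjklkkk$jlllkk
  rot[7] = ljjklkkk$jlllkkl
  rot[8] = jjklkkk$jlllkkll
  rot[9] = jklkkk$jlllkkllj
  rot[10] = klkkk$jlllkklljj
  rot[11] = lkkk$jlllkklljjk
  rot[12] = kkk$jlllkklljjkl
  rot[13] = kk$jlllkklljjklk
  rot[14] = k$jlllkklljjklkk
  rot[15] = $jlllkklljjklkkk
Sorted (with $ < everything):
  sorted[0] = $jlllkklljjklkkk
  sorted[1] = jjklkkk$jlllkkll
  sorted[2] = jklkkk$jlllkkllj
  sorted[3] = jlllkklljjklkkk$
  sorted[4] = k$jlllkklljjklkk
  sorted[5] = kk$jlllkklljjklk
  sorted[6] = kkk$jlllkklljjkl
  sorted[7] = kklljjklkkk$jlll
  sorted[8] = klkkk$jlllkklljj
  sorted[9] = klljjklkkk$jlllk
  sorted[10] = ljjklkkk$jlllkkl
  sorted[11] = lkkk$jlllkklljjk
  sorted[12] = lkklljjklkkk$jll
  sorted[13] = lljjklkkk$jlllkk
  sorted[14] = llkklljjklkkk$jl
  sorted[15] = lllkklljjklkkk$j
sorted[8] = klkkk$jlllkklljj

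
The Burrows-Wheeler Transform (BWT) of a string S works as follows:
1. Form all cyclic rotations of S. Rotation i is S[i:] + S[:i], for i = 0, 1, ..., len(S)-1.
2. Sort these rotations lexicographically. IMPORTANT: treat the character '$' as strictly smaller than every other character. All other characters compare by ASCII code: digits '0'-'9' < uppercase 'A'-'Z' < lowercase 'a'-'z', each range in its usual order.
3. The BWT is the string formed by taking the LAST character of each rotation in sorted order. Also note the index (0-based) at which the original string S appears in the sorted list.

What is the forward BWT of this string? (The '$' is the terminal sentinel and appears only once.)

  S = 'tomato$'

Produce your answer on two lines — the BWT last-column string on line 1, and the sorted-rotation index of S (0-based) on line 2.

All 7 rotations (rotation i = S[i:]+S[:i]):
  rot[0] = tomato$
  rot[1] = omato$t
  rot[2] = mato$to
  rot[3] = ato$tom
  rot[4] = to$toma
  rot[5] = o$tomat
  rot[6] = $tomato
Sorted (with $ < everything):
  sorted[0] = $tomato  (last char: 'o')
  sorted[1] = ato$tom  (last char: 'm')
  sorted[2] = mato$to  (last char: 'o')
  sorted[3] = o$tomat  (last char: 't')
  sorted[4] = omato$t  (last char: 't')
  sorted[5] = to$toma  (last char: 'a')
  sorted[6] = tomato$  (last char: '$')
Last column: omotta$
Original string S is at sorted index 6

Answer: omotta$
6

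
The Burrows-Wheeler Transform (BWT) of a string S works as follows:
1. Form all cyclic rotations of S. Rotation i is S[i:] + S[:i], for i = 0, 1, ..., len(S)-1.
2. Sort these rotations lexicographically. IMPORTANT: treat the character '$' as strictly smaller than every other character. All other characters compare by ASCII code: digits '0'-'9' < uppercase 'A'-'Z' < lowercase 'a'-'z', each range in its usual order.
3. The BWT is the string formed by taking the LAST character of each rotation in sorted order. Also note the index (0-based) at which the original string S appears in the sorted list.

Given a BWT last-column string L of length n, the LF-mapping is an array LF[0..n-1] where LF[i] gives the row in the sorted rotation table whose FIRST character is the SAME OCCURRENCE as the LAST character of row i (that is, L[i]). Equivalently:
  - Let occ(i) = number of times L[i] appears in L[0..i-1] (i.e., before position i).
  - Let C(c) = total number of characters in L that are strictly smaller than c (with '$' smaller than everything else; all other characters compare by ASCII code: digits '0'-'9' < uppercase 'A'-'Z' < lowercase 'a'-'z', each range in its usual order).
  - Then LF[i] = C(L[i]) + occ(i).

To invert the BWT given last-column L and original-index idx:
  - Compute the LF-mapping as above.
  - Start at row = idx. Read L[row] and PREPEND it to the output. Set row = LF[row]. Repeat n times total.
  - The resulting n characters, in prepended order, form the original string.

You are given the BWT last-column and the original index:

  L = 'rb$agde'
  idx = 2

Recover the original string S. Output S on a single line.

Answer: badger$

Derivation:
LF mapping: 6 2 0 1 5 3 4
Walk LF starting at row 2, prepending L[row]:
  step 1: row=2, L[2]='$', prepend. Next row=LF[2]=0
  step 2: row=0, L[0]='r', prepend. Next row=LF[0]=6
  step 3: row=6, L[6]='e', prepend. Next row=LF[6]=4
  step 4: row=4, L[4]='g', prepend. Next row=LF[4]=5
  step 5: row=5, L[5]='d', prepend. Next row=LF[5]=3
  step 6: row=3, L[3]='a', prepend. Next row=LF[3]=1
  step 7: row=1, L[1]='b', prepend. Next row=LF[1]=2
Reversed output: badger$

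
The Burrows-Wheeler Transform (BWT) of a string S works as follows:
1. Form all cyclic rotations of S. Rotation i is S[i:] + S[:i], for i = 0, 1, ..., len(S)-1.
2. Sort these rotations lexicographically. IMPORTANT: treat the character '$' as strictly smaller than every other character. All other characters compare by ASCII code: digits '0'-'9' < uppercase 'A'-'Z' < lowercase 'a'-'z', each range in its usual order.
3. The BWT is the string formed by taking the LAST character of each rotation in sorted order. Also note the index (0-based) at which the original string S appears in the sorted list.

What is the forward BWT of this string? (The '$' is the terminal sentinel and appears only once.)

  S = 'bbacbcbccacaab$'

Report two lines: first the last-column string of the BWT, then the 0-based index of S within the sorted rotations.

Answer: bcacbab$ccacabb
7

Derivation:
All 15 rotations (rotation i = S[i:]+S[:i]):
  rot[0] = bbacbcbccacaab$
  rot[1] = bacbcbccacaab$b
  rot[2] = acbcbccacaab$bb
  rot[3] = cbcbccacaab$bba
  rot[4] = bcbccacaab$bbac
  rot[5] = cbccacaab$bbacb
  rot[6] = bccacaab$bbacbc
  rot[7] = ccacaab$bbacbcb
  rot[8] = cacaab$bbacbcbc
  rot[9] = acaab$bbacbcbcc
  rot[10] = caab$bbacbcbcca
  rot[11] = aab$bbacbcbccac
  rot[12] = ab$bbacbcbccaca
  rot[13] = b$bbacbcbccacaa
  rot[14] = $bbacbcbccacaab
Sorted (with $ < everything):
  sorted[0] = $bbacbcbccacaab  (last char: 'b')
  sorted[1] = aab$bbacbcbccac  (last char: 'c')
  sorted[2] = ab$bbacbcbccaca  (last char: 'a')
  sorted[3] = acaab$bbacbcbcc  (last char: 'c')
  sorted[4] = acbcbccacaab$bb  (last char: 'b')
  sorted[5] = b$bbacbcbccacaa  (last char: 'a')
  sorted[6] = bacbcbccacaab$b  (last char: 'b')
  sorted[7] = bbacbcbccacaab$  (last char: '$')
  sorted[8] = bcbccacaab$bbac  (last char: 'c')
  sorted[9] = bccacaab$bbacbc  (last char: 'c')
  sorted[10] = caab$bbacbcbcca  (last char: 'a')
  sorted[11] = cacaab$bbacbcbc  (last char: 'c')
  sorted[12] = cbcbccacaab$bba  (last char: 'a')
  sorted[13] = cbccacaab$bbacb  (last char: 'b')
  sorted[14] = ccacaab$bbacbcb  (last char: 'b')
Last column: bcacbab$ccacabb
Original string S is at sorted index 7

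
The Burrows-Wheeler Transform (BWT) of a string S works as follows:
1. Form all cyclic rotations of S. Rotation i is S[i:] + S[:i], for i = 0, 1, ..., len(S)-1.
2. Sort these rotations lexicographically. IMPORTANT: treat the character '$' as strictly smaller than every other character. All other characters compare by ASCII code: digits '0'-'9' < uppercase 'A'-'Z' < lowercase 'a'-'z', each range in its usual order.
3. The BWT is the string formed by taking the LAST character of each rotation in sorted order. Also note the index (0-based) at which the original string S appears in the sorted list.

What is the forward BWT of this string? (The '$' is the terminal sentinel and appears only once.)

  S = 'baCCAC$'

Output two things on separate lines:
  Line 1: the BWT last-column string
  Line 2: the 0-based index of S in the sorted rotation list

All 7 rotations (rotation i = S[i:]+S[:i]):
  rot[0] = baCCAC$
  rot[1] = aCCAC$b
  rot[2] = CCAC$ba
  rot[3] = CAC$baC
  rot[4] = AC$baCC
  rot[5] = C$baCCA
  rot[6] = $baCCAC
Sorted (with $ < everything):
  sorted[0] = $baCCAC  (last char: 'C')
  sorted[1] = AC$baCC  (last char: 'C')
  sorted[2] = C$baCCA  (last char: 'A')
  sorted[3] = CAC$baC  (last char: 'C')
  sorted[4] = CCAC$ba  (last char: 'a')
  sorted[5] = aCCAC$b  (last char: 'b')
  sorted[6] = baCCAC$  (last char: '$')
Last column: CCACab$
Original string S is at sorted index 6

Answer: CCACab$
6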